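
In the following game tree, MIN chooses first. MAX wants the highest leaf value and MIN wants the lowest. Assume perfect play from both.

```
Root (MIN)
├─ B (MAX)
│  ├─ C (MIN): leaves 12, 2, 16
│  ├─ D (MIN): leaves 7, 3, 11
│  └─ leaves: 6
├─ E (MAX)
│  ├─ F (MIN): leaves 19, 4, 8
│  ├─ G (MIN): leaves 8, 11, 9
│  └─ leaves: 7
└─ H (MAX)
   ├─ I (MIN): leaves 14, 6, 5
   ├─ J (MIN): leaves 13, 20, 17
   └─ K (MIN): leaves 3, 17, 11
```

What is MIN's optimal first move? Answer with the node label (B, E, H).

C (MIN): min(12, 2, 16) = 2
D (MIN): min(7, 3, 11) = 3
B (MAX): max(2, 3, 6) = 6
F (MIN): min(19, 4, 8) = 4
G (MIN): min(8, 11, 9) = 8
E (MAX): max(4, 8, 7) = 8
I (MIN): min(14, 6, 5) = 5
J (MIN): min(13, 20, 17) = 13
K (MIN): min(3, 17, 11) = 3
H (MAX): max(5, 13, 3) = 13
Root (MIN): min(6, 8, 13) = 6
MIN picks the child with the lowest value: B (value 6).

B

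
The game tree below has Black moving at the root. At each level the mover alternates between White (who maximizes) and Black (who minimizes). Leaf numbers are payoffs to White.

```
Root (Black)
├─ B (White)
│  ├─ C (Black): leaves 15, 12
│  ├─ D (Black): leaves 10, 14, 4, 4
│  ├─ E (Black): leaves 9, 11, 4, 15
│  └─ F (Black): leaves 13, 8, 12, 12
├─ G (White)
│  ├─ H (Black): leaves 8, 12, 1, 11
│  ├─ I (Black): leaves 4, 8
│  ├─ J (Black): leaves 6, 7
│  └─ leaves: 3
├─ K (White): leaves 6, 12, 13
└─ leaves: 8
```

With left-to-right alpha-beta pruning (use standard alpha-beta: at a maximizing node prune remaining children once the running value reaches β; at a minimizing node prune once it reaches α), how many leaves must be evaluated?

17

C [α=-∞,β=+∞]: v=12
D [α=12,β=+∞]: v=10 after child 1 ≤ α → α-cutoff, skip 3
E [α=12,β=+∞]: v=9 after child 1 ≤ α → α-cutoff, skip 3
F [α=12,β=+∞]: v=8 after child 2 ≤ α → α-cutoff, skip 2
B [α=-∞,β=+∞]: v=12
H [α=-∞,β=12]: v=1
I [α=1,β=12]: v=4
J [α=4,β=12]: v=6
G [α=-∞,β=12]: v=6
K [α=-∞,β=6]: v=6 after child 1 ≥ β → β-cutoff, skip 2
Root [α=-∞,β=+∞]: v=6
Leaves evaluated: 17 of 27.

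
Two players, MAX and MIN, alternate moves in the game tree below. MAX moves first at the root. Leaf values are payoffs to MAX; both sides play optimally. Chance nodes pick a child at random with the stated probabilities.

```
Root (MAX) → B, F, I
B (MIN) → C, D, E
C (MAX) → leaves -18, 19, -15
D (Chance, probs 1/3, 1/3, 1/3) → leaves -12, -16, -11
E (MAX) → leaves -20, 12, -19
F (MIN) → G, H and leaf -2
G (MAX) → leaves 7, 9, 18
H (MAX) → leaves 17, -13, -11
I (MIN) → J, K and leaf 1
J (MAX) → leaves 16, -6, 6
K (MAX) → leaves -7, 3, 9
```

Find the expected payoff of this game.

C (MAX): max(-18, 19, -15) = 19
D (Chance): 1/3·-12 + 1/3·-16 + 1/3·-11 = -13
E (MAX): max(-20, 12, -19) = 12
B (MIN): min(19, -13, 12) = -13
G (MAX): max(7, 9, 18) = 18
H (MAX): max(17, -13, -11) = 17
F (MIN): min(18, 17, -2) = -2
J (MAX): max(16, -6, 6) = 16
K (MAX): max(-7, 3, 9) = 9
I (MIN): min(16, 9, 1) = 1
Root (MAX): max(-13, -2, 1) = 1

1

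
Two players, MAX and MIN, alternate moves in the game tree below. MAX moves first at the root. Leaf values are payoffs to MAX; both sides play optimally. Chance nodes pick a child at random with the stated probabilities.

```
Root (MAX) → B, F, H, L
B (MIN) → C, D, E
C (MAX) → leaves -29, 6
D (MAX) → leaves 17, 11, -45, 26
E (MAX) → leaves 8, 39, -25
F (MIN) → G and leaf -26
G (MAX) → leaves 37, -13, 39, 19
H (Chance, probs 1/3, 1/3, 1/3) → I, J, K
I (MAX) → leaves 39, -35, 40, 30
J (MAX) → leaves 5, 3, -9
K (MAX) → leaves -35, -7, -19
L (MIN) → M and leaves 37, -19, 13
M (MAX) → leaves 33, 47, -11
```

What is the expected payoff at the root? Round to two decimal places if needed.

12.67

C (MAX): max(-29, 6) = 6
D (MAX): max(17, 11, -45, 26) = 26
E (MAX): max(8, 39, -25) = 39
B (MIN): min(6, 26, 39) = 6
G (MAX): max(37, -13, 39, 19) = 39
F (MIN): min(39, -26) = -26
I (MAX): max(39, -35, 40, 30) = 40
J (MAX): max(5, 3, -9) = 5
K (MAX): max(-35, -7, -19) = -7
H (Chance): 1/3·40 + 1/3·5 + 1/3·-7 = 12.67
M (MAX): max(33, 47, -11) = 47
L (MIN): min(47, 37, -19, 13) = -19
Root (MAX): max(6, -26, 12.67, -19) = 12.67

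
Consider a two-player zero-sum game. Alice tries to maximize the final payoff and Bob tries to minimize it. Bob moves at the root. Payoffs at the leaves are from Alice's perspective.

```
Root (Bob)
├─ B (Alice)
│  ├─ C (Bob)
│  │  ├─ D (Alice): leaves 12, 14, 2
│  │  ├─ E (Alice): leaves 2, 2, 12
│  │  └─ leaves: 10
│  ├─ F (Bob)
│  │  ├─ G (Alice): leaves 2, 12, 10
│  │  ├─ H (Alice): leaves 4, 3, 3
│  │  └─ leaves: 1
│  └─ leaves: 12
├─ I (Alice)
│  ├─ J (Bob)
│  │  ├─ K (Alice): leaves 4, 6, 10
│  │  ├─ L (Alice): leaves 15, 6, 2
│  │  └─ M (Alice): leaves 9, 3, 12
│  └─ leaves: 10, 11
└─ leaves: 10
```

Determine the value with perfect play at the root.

D (Alice): max(12, 14, 2) = 14
E (Alice): max(2, 2, 12) = 12
C (Bob): min(14, 12, 10) = 10
G (Alice): max(2, 12, 10) = 12
H (Alice): max(4, 3, 3) = 4
F (Bob): min(12, 4, 1) = 1
B (Alice): max(10, 1, 12) = 12
K (Alice): max(4, 6, 10) = 10
L (Alice): max(15, 6, 2) = 15
M (Alice): max(9, 3, 12) = 12
J (Bob): min(10, 15, 12) = 10
I (Alice): max(10, 10, 11) = 11
Root (Bob): min(12, 11, 10) = 10

10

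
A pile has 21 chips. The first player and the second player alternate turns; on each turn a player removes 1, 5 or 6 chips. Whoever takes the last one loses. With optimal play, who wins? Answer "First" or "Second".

W/L table (W = player to move can force a win):
i:   0  1  2  3  4  5  6  7  8  9 10 11 12 13 14 15 16 17 18 19 20 21
     W  L  W  L  W  L  W  W  W  W  W  W  L  W  L  W  L  W  W  W  W  W
Position 21 is W, so the first player wins.

First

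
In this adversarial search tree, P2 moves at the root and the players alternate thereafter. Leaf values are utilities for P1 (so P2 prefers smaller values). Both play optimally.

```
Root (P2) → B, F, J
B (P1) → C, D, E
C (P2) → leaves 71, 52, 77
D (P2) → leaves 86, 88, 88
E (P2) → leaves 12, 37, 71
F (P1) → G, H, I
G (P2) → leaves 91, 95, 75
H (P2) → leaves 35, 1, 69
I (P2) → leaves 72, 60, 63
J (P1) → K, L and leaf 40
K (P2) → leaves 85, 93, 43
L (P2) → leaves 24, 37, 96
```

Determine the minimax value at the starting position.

43

C (P2): min(71, 52, 77) = 52
D (P2): min(86, 88, 88) = 86
E (P2): min(12, 37, 71) = 12
B (P1): max(52, 86, 12) = 86
G (P2): min(91, 95, 75) = 75
H (P2): min(35, 1, 69) = 1
I (P2): min(72, 60, 63) = 60
F (P1): max(75, 1, 60) = 75
K (P2): min(85, 93, 43) = 43
L (P2): min(24, 37, 96) = 24
J (P1): max(43, 24, 40) = 43
Root (P2): min(86, 75, 43) = 43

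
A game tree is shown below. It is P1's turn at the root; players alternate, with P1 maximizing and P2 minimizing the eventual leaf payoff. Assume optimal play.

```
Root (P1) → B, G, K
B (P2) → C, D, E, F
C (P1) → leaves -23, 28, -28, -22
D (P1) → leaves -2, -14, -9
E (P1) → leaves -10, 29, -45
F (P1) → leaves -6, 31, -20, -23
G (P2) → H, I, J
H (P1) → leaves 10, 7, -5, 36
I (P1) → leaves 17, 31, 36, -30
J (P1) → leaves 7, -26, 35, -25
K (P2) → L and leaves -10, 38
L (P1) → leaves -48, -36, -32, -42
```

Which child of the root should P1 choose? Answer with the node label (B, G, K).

G

C (P1): max(-23, 28, -28, -22) = 28
D (P1): max(-2, -14, -9) = -2
E (P1): max(-10, 29, -45) = 29
F (P1): max(-6, 31, -20, -23) = 31
B (P2): min(28, -2, 29, 31) = -2
H (P1): max(10, 7, -5, 36) = 36
I (P1): max(17, 31, 36, -30) = 36
J (P1): max(7, -26, 35, -25) = 35
G (P2): min(36, 36, 35) = 35
L (P1): max(-48, -36, -32, -42) = -32
K (P2): min(-32, -10, 38) = -32
Root (P1): max(-2, 35, -32) = 35
P1 picks the child with the highest value: G (value 35).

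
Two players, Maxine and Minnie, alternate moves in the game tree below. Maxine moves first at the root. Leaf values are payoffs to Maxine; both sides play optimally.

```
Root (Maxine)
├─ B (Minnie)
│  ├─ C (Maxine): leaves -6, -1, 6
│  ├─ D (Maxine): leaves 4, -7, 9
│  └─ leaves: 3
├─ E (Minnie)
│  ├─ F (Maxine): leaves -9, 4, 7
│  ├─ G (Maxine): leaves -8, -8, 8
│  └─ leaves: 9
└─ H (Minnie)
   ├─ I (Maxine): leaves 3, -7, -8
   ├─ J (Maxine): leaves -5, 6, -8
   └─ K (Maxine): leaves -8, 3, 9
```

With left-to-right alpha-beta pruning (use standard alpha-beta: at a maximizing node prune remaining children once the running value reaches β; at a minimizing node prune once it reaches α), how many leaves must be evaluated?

C [α=-∞,β=+∞]: v=6
D [α=-∞,β=6]: v=9
B [α=-∞,β=+∞]: v=3
F [α=3,β=+∞]: v=7
G [α=3,β=7]: v=8
E [α=3,β=+∞]: v=7
I [α=7,β=+∞]: v=3
H [α=7,β=+∞]: v=3 after child 1 ≤ α → α-cutoff, skip 2
Root [α=-∞,β=+∞]: v=7
Leaves evaluated: 17 of 23.

17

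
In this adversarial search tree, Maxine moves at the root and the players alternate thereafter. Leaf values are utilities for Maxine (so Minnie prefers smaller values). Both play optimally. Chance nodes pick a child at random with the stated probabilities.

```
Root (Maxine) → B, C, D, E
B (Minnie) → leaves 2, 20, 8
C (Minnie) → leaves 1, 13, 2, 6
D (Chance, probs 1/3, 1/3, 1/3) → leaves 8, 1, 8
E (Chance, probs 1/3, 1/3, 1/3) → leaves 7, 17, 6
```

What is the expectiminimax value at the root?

10

B (Minnie): min(2, 20, 8) = 2
C (Minnie): min(1, 13, 2, 6) = 1
D (Chance): 1/3·8 + 1/3·1 + 1/3·8 = 5.67
E (Chance): 1/3·7 + 1/3·17 + 1/3·6 = 10
Root (Maxine): max(2, 1, 5.67, 10) = 10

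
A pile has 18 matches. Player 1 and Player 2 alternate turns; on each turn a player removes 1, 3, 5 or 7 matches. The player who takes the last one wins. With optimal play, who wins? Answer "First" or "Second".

Positions where the player to move wins (W) vs loses (L):
i:   0  1  2  3  4  5  6  7  8  9 10 11 12 13 14 15 16 17 18
     L  W  L  W  L  W  L  W  L  W  L  W  L  W  L  W  L  W  L
Position 18 is L, so the second player wins.

Second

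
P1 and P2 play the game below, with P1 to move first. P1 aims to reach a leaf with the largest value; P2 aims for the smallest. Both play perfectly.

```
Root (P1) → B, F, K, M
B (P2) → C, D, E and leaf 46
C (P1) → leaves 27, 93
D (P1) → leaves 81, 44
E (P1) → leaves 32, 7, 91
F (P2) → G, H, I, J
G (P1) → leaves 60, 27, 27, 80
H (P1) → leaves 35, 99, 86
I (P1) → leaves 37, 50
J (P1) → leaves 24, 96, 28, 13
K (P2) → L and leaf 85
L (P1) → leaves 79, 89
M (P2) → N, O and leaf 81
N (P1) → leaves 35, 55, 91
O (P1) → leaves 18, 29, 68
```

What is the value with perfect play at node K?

L: max(79, 89) = 89
K: min(89, 85) = 85

85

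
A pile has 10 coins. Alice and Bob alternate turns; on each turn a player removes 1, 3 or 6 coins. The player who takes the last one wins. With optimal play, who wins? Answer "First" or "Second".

i:   0  1  2  3  4  5  6  7  8  9 10
     L  W  L  W  L  W  W  W  W  L  W
Position 10 is W, so the first player wins.

First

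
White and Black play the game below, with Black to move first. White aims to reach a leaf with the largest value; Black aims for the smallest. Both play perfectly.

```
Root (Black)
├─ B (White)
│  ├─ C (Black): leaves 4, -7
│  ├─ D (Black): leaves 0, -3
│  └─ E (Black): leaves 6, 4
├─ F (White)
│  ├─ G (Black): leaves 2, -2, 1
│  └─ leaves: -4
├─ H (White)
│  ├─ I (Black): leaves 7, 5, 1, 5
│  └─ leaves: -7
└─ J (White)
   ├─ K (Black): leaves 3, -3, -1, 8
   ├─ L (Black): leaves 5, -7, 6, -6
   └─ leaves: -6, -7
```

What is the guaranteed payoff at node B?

C: min(4, -7) = -7
D: min(0, -3) = -3
E: min(6, 4) = 4
B: max(-7, -3, 4) = 4

4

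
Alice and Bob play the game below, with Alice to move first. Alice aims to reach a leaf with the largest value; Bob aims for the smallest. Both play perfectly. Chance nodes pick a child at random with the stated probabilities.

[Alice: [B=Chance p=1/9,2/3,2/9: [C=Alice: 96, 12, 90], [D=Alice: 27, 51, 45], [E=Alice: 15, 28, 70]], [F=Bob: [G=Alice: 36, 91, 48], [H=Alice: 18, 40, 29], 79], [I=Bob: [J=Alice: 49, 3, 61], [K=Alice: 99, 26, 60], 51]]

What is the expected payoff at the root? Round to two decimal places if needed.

60.22

C (Alice): max(96, 12, 90) = 96
D (Alice): max(27, 51, 45) = 51
E (Alice): max(15, 28, 70) = 70
B (Chance): 1/9·96 + 2/3·51 + 2/9·70 = 60.22
G (Alice): max(36, 91, 48) = 91
H (Alice): max(18, 40, 29) = 40
F (Bob): min(91, 40, 79) = 40
J (Alice): max(49, 3, 61) = 61
K (Alice): max(99, 26, 60) = 99
I (Bob): min(61, 99, 51) = 51
Root (Alice): max(60.22, 40, 51) = 60.22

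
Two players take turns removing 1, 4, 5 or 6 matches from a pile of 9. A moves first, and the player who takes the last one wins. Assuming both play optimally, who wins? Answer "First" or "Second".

Second

Positions where the player to move wins (W) vs loses (L):
i:   0  1  2  3  4  5  6  7  8  9
     L  W  L  W  W  W  W  W  W  L
Position 9 is L, so the second player wins.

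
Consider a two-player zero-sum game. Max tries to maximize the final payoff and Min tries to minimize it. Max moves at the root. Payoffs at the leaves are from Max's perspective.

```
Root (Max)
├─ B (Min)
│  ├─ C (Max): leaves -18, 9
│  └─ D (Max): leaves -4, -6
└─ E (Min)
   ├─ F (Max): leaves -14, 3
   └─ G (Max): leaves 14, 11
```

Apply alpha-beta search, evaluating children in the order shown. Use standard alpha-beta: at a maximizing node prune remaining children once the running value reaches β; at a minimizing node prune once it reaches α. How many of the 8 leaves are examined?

7

C [α=-∞,β=+∞]: v=9
D [α=-∞,β=9]: v=-4
B [α=-∞,β=+∞]: v=-4
F [α=-4,β=+∞]: v=3
G [α=-4,β=3]: v=14 after child 1 ≥ β → β-cutoff, skip 1
E [α=-4,β=+∞]: v=3
Root [α=-∞,β=+∞]: v=3
Leaves evaluated: 7 of 8.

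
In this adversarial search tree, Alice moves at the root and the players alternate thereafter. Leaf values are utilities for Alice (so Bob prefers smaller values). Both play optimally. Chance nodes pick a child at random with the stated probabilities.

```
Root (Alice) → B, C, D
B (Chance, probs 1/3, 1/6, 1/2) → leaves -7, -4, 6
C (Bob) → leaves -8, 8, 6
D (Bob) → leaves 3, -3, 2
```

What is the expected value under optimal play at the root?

B (Chance): 1/3·-7 + 1/6·-4 + 1/2·6 = 0
C (Bob): min(-8, 8, 6) = -8
D (Bob): min(3, -3, 2) = -3
Root (Alice): max(0, -8, -3) = 0

0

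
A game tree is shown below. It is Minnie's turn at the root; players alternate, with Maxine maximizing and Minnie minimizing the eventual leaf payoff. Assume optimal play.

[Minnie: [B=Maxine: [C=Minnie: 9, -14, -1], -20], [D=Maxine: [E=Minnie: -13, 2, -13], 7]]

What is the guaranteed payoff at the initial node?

C (Minnie): min(9, -14, -1) = -14
B (Maxine): max(-14, -20) = -14
E (Minnie): min(-13, 2, -13) = -13
D (Maxine): max(-13, 7) = 7
Root (Minnie): min(-14, 7) = -14

-14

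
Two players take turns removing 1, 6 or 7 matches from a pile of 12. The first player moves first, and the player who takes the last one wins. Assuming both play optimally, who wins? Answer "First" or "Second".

Second

Mark each pile size as W (mover wins) or L (mover loses):
i:   0  1  2  3  4  5  6  7  8  9 10 11 12
     L  W  L  W  L  W  W  W  W  W  W  W  L
Position 12 is L, so the second player wins.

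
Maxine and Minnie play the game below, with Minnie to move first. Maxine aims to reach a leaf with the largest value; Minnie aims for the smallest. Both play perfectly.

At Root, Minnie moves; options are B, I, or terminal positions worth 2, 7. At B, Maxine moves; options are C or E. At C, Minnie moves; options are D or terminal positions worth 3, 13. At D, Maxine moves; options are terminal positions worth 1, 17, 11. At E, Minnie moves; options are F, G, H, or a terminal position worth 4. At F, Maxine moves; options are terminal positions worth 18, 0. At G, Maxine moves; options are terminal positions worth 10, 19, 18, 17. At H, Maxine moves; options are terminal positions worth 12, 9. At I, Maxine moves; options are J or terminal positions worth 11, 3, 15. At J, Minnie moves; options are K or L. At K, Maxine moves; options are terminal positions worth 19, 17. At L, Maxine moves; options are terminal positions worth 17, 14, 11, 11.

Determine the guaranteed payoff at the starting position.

D (Maxine): max(1, 17, 11) = 17
C (Minnie): min(17, 3, 13) = 3
F (Maxine): max(18, 0) = 18
G (Maxine): max(10, 19, 18, 17) = 19
H (Maxine): max(12, 9) = 12
E (Minnie): min(18, 19, 12, 4) = 4
B (Maxine): max(3, 4) = 4
K (Maxine): max(19, 17) = 19
L (Maxine): max(17, 14, 11, 11) = 17
J (Minnie): min(19, 17) = 17
I (Maxine): max(17, 11, 3, 15) = 17
Root (Minnie): min(4, 17, 2, 7) = 2

2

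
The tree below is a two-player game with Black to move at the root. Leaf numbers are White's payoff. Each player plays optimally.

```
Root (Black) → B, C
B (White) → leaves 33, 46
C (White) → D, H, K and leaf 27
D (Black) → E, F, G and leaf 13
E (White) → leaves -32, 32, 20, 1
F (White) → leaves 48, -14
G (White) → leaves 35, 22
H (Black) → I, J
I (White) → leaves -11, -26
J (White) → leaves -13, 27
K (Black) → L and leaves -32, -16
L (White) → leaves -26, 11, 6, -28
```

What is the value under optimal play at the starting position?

27

B (White): max(33, 46) = 46
E (White): max(-32, 32, 20, 1) = 32
F (White): max(48, -14) = 48
G (White): max(35, 22) = 35
D (Black): min(32, 48, 35, 13) = 13
I (White): max(-11, -26) = -11
J (White): max(-13, 27) = 27
H (Black): min(-11, 27) = -11
L (White): max(-26, 11, 6, -28) = 11
K (Black): min(11, -32, -16) = -32
C (White): max(13, -11, -32, 27) = 27
Root (Black): min(46, 27) = 27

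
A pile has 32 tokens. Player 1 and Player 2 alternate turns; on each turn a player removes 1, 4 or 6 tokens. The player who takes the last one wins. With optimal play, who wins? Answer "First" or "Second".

Second

W/L table (W = player to move can force a win):
i:   0  1  2  3  4  5  6  7  8  9 10 11 12 13 14 15 16 17 18 19 20 21 22 23 24 25 26 27 28 29 30 31 32
     L  W  L  W  W  L  W  L  W  W  L  W  L  W  W  L  W  L  W  W  L  W  L  W  W  L  W  L  W  W  L  W  L
Position 32 is L, so the second player wins.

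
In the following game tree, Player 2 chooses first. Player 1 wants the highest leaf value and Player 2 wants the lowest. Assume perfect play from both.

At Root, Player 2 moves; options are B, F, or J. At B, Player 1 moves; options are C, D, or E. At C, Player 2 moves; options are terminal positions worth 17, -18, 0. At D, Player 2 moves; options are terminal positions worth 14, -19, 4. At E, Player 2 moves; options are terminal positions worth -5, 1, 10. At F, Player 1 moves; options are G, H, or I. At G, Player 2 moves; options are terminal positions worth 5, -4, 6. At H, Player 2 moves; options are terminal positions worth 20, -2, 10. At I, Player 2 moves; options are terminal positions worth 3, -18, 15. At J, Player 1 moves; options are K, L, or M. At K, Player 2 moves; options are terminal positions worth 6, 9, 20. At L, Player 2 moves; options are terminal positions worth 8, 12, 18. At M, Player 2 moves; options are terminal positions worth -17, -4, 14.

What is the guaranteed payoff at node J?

8

K: min(6, 9, 20) = 6
L: min(8, 12, 18) = 8
M: min(-17, -4, 14) = -17
J: max(6, 8, -17) = 8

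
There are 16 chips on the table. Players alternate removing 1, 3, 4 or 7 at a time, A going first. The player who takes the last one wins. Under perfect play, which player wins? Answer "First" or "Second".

Compute winning (W) and losing (L) positions by backward induction:
i:   0  1  2  3  4  5  6  7  8  9 10 11 12 13 14 15 16
     L  W  L  W  W  W  W  W  L  W  L  W  W  W  W  W  L
Position 16 is L, so the second player wins.

Second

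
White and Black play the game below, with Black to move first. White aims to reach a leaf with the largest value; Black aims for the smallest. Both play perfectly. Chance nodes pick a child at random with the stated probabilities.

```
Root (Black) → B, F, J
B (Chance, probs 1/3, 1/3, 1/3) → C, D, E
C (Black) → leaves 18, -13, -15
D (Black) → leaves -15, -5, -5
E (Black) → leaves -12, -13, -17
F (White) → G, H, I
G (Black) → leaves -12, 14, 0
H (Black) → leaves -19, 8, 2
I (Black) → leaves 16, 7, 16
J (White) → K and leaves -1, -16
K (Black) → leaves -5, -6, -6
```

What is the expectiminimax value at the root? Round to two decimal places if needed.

C (Black): min(18, -13, -15) = -15
D (Black): min(-15, -5, -5) = -15
E (Black): min(-12, -13, -17) = -17
B (Chance): 1/3·-15 + 1/3·-15 + 1/3·-17 = -15.67
G (Black): min(-12, 14, 0) = -12
H (Black): min(-19, 8, 2) = -19
I (Black): min(16, 7, 16) = 7
F (White): max(-12, -19, 7) = 7
K (Black): min(-5, -6, -6) = -6
J (White): max(-6, -1, -16) = -1
Root (Black): min(-15.67, 7, -1) = -15.67

-15.67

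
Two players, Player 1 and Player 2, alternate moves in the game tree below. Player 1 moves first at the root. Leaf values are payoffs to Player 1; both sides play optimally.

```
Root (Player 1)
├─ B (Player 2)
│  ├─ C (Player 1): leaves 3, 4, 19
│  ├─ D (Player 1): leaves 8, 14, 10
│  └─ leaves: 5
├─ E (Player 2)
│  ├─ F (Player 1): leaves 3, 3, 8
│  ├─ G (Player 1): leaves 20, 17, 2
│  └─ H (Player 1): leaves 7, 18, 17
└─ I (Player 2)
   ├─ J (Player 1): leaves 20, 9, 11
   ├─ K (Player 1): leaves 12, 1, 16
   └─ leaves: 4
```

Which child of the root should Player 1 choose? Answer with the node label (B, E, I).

E

C (Player 1): max(3, 4, 19) = 19
D (Player 1): max(8, 14, 10) = 14
B (Player 2): min(19, 14, 5) = 5
F (Player 1): max(3, 3, 8) = 8
G (Player 1): max(20, 17, 2) = 20
H (Player 1): max(7, 18, 17) = 18
E (Player 2): min(8, 20, 18) = 8
J (Player 1): max(20, 9, 11) = 20
K (Player 1): max(12, 1, 16) = 16
I (Player 2): min(20, 16, 4) = 4
Root (Player 1): max(5, 8, 4) = 8
Player 1 picks the child with the highest value: E (value 8).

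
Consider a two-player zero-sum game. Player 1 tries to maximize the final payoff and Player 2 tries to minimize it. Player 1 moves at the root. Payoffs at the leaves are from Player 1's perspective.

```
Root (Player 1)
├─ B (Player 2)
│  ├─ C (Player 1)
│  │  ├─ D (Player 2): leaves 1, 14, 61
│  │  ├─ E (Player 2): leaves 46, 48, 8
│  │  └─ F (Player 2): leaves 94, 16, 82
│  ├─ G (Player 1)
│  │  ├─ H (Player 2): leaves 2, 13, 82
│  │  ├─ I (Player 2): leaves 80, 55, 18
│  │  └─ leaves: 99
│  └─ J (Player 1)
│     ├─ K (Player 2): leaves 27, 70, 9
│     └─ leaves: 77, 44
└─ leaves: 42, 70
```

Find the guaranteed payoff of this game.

70

D (Player 2): min(1, 14, 61) = 1
E (Player 2): min(46, 48, 8) = 8
F (Player 2): min(94, 16, 82) = 16
C (Player 1): max(1, 8, 16) = 16
H (Player 2): min(2, 13, 82) = 2
I (Player 2): min(80, 55, 18) = 18
G (Player 1): max(2, 18, 99) = 99
K (Player 2): min(27, 70, 9) = 9
J (Player 1): max(9, 77, 44) = 77
B (Player 2): min(16, 99, 77) = 16
Root (Player 1): max(16, 42, 70) = 70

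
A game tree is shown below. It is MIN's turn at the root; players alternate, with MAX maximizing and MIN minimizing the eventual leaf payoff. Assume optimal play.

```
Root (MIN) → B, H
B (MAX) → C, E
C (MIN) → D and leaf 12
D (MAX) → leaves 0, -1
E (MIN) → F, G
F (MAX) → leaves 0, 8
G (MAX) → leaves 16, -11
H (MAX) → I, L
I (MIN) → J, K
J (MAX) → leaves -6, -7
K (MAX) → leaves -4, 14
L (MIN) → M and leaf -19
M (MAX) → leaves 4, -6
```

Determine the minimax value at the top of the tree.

-6

D (MAX): max(0, -1) = 0
C (MIN): min(0, 12) = 0
F (MAX): max(0, 8) = 8
G (MAX): max(16, -11) = 16
E (MIN): min(8, 16) = 8
B (MAX): max(0, 8) = 8
J (MAX): max(-6, -7) = -6
K (MAX): max(-4, 14) = 14
I (MIN): min(-6, 14) = -6
M (MAX): max(4, -6) = 4
L (MIN): min(4, -19) = -19
H (MAX): max(-6, -19) = -6
Root (MIN): min(8, -6) = -6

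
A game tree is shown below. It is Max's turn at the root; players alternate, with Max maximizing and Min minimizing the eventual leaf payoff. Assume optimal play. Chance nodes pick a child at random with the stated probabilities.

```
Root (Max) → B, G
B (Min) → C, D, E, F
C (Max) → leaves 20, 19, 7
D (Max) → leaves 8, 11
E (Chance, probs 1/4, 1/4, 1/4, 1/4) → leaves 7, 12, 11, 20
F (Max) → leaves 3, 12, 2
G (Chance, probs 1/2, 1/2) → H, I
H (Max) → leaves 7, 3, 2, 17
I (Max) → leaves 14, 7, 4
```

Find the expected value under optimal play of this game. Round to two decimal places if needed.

C (Max): max(20, 19, 7) = 20
D (Max): max(8, 11) = 11
E (Chance): 1/4·7 + 1/4·12 + 1/4·11 + 1/4·20 = 12.5
F (Max): max(3, 12, 2) = 12
B (Min): min(20, 11, 12.5, 12) = 11
H (Max): max(7, 3, 2, 17) = 17
I (Max): max(14, 7, 4) = 14
G (Chance): 1/2·17 + 1/2·14 = 15.5
Root (Max): max(11, 15.5) = 15.5

15.5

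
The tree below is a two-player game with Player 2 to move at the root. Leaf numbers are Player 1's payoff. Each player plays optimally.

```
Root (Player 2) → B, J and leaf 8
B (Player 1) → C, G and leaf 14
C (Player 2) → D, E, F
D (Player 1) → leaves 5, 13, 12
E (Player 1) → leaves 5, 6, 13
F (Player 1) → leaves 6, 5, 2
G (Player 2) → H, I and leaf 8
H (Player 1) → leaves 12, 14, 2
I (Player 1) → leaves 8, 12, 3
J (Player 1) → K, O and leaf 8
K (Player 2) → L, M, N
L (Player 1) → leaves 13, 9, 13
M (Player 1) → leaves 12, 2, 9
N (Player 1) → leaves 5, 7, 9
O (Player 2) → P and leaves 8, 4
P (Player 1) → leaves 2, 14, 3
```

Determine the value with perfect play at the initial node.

8

D (Player 1): max(5, 13, 12) = 13
E (Player 1): max(5, 6, 13) = 13
F (Player 1): max(6, 5, 2) = 6
C (Player 2): min(13, 13, 6) = 6
H (Player 1): max(12, 14, 2) = 14
I (Player 1): max(8, 12, 3) = 12
G (Player 2): min(14, 12, 8) = 8
B (Player 1): max(6, 8, 14) = 14
L (Player 1): max(13, 9, 13) = 13
M (Player 1): max(12, 2, 9) = 12
N (Player 1): max(5, 7, 9) = 9
K (Player 2): min(13, 12, 9) = 9
P (Player 1): max(2, 14, 3) = 14
O (Player 2): min(14, 8, 4) = 4
J (Player 1): max(9, 4, 8) = 9
Root (Player 2): min(14, 9, 8) = 8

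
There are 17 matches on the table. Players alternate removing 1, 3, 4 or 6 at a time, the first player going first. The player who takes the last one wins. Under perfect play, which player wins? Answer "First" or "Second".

W/L table (W = player to move can force a win):
i:   0  1  2  3  4  5  6  7  8  9 10 11 12 13 14 15 16 17
     L  W  L  W  W  W  W  L  W  L  W  W  W  W  L  W  L  W
Position 17 is W, so the first player wins.

First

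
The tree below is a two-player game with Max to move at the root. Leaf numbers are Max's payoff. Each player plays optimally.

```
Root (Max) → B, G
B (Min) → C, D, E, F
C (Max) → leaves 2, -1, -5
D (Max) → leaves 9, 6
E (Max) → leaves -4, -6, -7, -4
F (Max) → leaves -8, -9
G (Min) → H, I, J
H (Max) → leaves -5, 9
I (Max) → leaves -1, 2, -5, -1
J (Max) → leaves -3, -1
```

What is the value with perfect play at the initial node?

C (Max): max(2, -1, -5) = 2
D (Max): max(9, 6) = 9
E (Max): max(-4, -6, -7, -4) = -4
F (Max): max(-8, -9) = -8
B (Min): min(2, 9, -4, -8) = -8
H (Max): max(-5, 9) = 9
I (Max): max(-1, 2, -5, -1) = 2
J (Max): max(-3, -1) = -1
G (Min): min(9, 2, -1) = -1
Root (Max): max(-8, -1) = -1

-1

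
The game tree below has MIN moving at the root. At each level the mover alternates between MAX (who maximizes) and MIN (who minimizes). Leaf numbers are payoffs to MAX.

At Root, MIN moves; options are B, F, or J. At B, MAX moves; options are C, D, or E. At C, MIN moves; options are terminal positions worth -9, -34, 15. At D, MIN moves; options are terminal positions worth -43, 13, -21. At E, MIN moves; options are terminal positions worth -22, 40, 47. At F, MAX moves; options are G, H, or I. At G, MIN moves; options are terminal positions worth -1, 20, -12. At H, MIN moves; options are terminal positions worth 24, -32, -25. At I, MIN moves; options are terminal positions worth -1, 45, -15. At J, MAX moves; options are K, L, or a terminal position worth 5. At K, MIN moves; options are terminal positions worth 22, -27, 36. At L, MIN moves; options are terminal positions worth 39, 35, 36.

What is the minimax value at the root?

-22

C (MIN): min(-9, -34, 15) = -34
D (MIN): min(-43, 13, -21) = -43
E (MIN): min(-22, 40, 47) = -22
B (MAX): max(-34, -43, -22) = -22
G (MIN): min(-1, 20, -12) = -12
H (MIN): min(24, -32, -25) = -32
I (MIN): min(-1, 45, -15) = -15
F (MAX): max(-12, -32, -15) = -12
K (MIN): min(22, -27, 36) = -27
L (MIN): min(39, 35, 36) = 35
J (MAX): max(-27, 35, 5) = 35
Root (MIN): min(-22, -12, 35) = -22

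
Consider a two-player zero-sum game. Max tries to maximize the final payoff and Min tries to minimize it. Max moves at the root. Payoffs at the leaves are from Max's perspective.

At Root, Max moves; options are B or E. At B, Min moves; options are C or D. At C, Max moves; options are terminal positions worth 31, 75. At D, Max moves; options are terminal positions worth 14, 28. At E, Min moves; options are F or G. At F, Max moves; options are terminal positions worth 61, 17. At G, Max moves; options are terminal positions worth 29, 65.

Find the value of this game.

61

C (Max): max(31, 75) = 75
D (Max): max(14, 28) = 28
B (Min): min(75, 28) = 28
F (Max): max(61, 17) = 61
G (Max): max(29, 65) = 65
E (Min): min(61, 65) = 61
Root (Max): max(28, 61) = 61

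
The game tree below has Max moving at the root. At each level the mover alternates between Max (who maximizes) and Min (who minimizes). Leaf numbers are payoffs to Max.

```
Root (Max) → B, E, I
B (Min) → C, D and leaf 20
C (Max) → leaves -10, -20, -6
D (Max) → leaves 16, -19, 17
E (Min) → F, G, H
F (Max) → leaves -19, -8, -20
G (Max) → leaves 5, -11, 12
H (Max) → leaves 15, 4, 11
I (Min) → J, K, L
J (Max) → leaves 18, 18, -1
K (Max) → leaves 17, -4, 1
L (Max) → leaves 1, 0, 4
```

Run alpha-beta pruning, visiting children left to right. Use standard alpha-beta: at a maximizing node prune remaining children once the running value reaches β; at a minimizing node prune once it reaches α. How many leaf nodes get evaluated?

C [α=-∞,β=+∞]: v=-6
D [α=-∞,β=-6]: v=16 after child 1 ≥ β → β-cutoff, skip 2
B [α=-∞,β=+∞]: v=-6
F [α=-6,β=+∞]: v=-8
E [α=-6,β=+∞]: v=-8 after child 1 ≤ α → α-cutoff, skip 2
J [α=-6,β=+∞]: v=18
K [α=-6,β=18]: v=17
L [α=-6,β=17]: v=4
I [α=-6,β=+∞]: v=4
Root [α=-∞,β=+∞]: v=4
Leaves evaluated: 17 of 25.

17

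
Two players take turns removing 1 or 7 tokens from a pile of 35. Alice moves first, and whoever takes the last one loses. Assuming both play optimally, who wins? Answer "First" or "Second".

Mark each pile size as W (mover wins) or L (mover loses):
i:   0  1  2  3  4  5  6  7  8  9 10 11 12 13 14 15 16 17 18 19 20 21 22 23 24 25 26 27 28 29 30 31 32 33 34 35
     W  L  W  L  W  L  W  L  W  L  W  L  W  L  W  L  W  L  W  L  W  L  W  L  W  L  W  L  W  L  W  L  W  L  W  L
Position 35 is L, so the second player wins.

Second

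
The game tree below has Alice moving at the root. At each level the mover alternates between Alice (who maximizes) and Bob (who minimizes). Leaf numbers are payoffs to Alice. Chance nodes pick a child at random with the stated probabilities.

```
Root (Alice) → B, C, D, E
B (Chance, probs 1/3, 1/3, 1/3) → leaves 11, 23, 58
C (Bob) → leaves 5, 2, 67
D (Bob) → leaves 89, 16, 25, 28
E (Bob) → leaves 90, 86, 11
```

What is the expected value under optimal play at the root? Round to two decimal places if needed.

B (Chance): 1/3·11 + 1/3·23 + 1/3·58 = 30.67
C (Bob): min(5, 2, 67) = 2
D (Bob): min(89, 16, 25, 28) = 16
E (Bob): min(90, 86, 11) = 11
Root (Alice): max(30.67, 2, 16, 11) = 30.67

30.67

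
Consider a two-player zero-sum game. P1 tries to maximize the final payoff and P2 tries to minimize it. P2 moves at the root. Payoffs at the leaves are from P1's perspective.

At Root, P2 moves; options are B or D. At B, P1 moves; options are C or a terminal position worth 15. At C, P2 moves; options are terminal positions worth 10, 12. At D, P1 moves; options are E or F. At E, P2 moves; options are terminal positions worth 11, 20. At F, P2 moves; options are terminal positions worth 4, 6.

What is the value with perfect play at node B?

C: min(10, 12) = 10
B: max(10, 15) = 15

15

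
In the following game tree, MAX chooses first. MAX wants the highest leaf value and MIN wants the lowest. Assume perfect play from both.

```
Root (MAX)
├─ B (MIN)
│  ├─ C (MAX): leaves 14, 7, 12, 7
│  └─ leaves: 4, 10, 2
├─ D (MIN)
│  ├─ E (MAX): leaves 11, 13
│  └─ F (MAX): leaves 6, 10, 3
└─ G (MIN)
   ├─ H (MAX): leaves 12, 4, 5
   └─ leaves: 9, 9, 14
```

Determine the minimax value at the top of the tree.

C (MAX): max(14, 7, 12, 7) = 14
B (MIN): min(14, 4, 10, 2) = 2
E (MAX): max(11, 13) = 13
F (MAX): max(6, 10, 3) = 10
D (MIN): min(13, 10) = 10
H (MAX): max(12, 4, 5) = 12
G (MIN): min(12, 9, 9, 14) = 9
Root (MAX): max(2, 10, 9) = 10

10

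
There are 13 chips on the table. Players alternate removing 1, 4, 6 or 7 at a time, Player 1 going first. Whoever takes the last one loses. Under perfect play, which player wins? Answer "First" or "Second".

i:   0  1  2  3  4  5  6  7  8  9 10 11 12 13
     W  L  W  L  W  W  L  W  W  W  W  L  W  W
Position 13 is W, so the first player wins.

First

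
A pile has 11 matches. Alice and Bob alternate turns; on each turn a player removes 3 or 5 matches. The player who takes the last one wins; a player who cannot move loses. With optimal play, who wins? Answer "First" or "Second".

W/L table (W = player to move can force a win):
i:   0  1  2  3  4  5  6  7  8  9 10 11
     L  L  L  W  W  W  W  W  L  L  L  W
Position 11 is W, so the first player wins.

First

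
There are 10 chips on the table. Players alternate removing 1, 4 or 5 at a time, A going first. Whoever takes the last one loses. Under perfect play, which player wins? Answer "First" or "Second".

W/L table (W = player to move can force a win):
i:   0  1  2  3  4  5  6  7  8  9 10
     W  L  W  L  W  W  W  W  W  L  W
Position 10 is W, so the first player wins.

First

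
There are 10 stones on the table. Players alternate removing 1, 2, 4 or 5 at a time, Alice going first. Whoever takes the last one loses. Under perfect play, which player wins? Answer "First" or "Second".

Mark each pile size as W (mover wins) or L (mover loses):
i:   0  1  2  3  4  5  6  7  8  9 10
     W  L  W  W  L  W  W  L  W  W  L
Position 10 is L, so the second player wins.

Second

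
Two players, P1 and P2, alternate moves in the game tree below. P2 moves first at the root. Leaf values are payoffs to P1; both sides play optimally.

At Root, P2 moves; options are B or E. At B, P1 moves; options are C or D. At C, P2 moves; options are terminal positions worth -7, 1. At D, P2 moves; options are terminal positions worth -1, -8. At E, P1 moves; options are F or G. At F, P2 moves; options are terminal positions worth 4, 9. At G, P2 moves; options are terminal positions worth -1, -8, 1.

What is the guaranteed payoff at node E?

4

F: min(4, 9) = 4
G: min(-1, -8, 1) = -8
E: max(4, -8) = 4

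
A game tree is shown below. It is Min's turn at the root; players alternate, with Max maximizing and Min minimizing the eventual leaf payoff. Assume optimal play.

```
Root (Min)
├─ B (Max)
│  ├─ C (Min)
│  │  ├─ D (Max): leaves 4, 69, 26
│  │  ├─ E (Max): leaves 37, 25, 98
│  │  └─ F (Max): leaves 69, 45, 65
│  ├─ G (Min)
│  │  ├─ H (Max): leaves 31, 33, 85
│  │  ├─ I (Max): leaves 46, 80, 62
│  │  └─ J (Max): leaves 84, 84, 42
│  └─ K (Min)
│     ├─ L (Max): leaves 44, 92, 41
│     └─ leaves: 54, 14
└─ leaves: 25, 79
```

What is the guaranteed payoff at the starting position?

D (Max): max(4, 69, 26) = 69
E (Max): max(37, 25, 98) = 98
F (Max): max(69, 45, 65) = 69
C (Min): min(69, 98, 69) = 69
H (Max): max(31, 33, 85) = 85
I (Max): max(46, 80, 62) = 80
J (Max): max(84, 84, 42) = 84
G (Min): min(85, 80, 84) = 80
L (Max): max(44, 92, 41) = 92
K (Min): min(92, 54, 14) = 14
B (Max): max(69, 80, 14) = 80
Root (Min): min(80, 25, 79) = 25

25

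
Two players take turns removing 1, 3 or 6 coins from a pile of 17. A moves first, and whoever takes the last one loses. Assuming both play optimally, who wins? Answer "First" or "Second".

Compute winning (W) and losing (L) positions by backward induction:
i:   0  1  2  3  4  5  6  7  8  9 10 11 12 13 14 15 16 17
     W  L  W  L  W  L  W  W  W  W  L  W  L  W  L  W  W  W
Position 17 is W, so the first player wins.

First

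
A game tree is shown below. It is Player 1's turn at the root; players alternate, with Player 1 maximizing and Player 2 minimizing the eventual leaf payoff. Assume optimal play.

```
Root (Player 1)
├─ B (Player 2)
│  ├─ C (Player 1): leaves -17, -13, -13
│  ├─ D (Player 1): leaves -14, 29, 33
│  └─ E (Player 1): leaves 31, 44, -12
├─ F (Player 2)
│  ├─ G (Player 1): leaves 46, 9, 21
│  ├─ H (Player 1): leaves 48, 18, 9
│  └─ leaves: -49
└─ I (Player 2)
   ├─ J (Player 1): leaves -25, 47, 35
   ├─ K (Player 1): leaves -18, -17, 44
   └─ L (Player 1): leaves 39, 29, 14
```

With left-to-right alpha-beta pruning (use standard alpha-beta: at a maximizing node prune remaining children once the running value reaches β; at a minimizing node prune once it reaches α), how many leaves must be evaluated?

C [α=-∞,β=+∞]: v=-13
D [α=-∞,β=-13]: v=29 after child 2 ≥ β → β-cutoff, skip 1
E [α=-∞,β=-13]: v=31 after child 1 ≥ β → β-cutoff, skip 2
B [α=-∞,β=+∞]: v=-13
G [α=-13,β=+∞]: v=46
H [α=-13,β=46]: v=48 after child 1 ≥ β → β-cutoff, skip 2
F [α=-13,β=+∞]: v=-49
J [α=-13,β=+∞]: v=47
K [α=-13,β=47]: v=44
L [α=-13,β=44]: v=39
I [α=-13,β=+∞]: v=39
Root [α=-∞,β=+∞]: v=39
Leaves evaluated: 20 of 25.

20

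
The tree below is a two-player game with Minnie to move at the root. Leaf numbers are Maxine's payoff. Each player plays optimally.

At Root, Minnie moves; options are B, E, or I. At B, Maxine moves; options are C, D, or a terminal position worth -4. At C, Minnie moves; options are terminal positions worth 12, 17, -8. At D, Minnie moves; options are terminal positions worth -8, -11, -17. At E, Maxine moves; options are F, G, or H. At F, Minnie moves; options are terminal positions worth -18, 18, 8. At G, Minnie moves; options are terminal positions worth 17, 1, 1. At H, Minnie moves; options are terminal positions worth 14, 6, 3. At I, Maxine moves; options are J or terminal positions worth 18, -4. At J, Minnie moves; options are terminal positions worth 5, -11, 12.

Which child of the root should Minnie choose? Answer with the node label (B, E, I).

B

C (Minnie): min(12, 17, -8) = -8
D (Minnie): min(-8, -11, -17) = -17
B (Maxine): max(-8, -17, -4) = -4
F (Minnie): min(-18, 18, 8) = -18
G (Minnie): min(17, 1, 1) = 1
H (Minnie): min(14, 6, 3) = 3
E (Maxine): max(-18, 1, 3) = 3
J (Minnie): min(5, -11, 12) = -11
I (Maxine): max(-11, 18, -4) = 18
Root (Minnie): min(-4, 3, 18) = -4
Minnie picks the child with the lowest value: B (value -4).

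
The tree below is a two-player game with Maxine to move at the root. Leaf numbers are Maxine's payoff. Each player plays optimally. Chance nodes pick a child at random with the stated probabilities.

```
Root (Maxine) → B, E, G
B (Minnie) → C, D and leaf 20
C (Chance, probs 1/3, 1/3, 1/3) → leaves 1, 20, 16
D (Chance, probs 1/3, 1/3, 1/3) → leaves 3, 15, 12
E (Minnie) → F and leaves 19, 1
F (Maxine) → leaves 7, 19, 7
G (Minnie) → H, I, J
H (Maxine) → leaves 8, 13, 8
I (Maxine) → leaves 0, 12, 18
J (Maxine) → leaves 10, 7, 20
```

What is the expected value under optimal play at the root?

13

C (Chance): 1/3·1 + 1/3·20 + 1/3·16 = 12.33
D (Chance): 1/3·3 + 1/3·15 + 1/3·12 = 10
B (Minnie): min(12.33, 10, 20) = 10
F (Maxine): max(7, 19, 7) = 19
E (Minnie): min(19, 19, 1) = 1
H (Maxine): max(8, 13, 8) = 13
I (Maxine): max(0, 12, 18) = 18
J (Maxine): max(10, 7, 20) = 20
G (Minnie): min(13, 18, 20) = 13
Root (Maxine): max(10, 1, 13) = 13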